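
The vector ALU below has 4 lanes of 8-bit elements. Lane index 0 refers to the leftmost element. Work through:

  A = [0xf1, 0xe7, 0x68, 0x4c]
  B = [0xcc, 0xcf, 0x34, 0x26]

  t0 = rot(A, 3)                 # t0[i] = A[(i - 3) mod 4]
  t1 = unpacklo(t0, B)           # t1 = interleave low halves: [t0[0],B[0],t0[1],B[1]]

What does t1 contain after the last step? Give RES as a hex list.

RES = [0xe7, 0xcc, 0x68, 0xcf]

  t0: e7 68 4c f1
  t1: e7 cc 68 cf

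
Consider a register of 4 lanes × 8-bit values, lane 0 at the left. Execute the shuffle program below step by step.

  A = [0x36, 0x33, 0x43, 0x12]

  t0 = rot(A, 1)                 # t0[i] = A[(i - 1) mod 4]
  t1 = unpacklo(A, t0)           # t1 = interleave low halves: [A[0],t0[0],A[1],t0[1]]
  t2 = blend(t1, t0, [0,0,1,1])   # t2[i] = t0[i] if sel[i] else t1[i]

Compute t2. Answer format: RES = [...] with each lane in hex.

  t0: 12 36 33 43
  t1: 36 12 33 36
  t2: 36 12 33 43

RES = [ 0x36  0x12  0x33  0x43 ]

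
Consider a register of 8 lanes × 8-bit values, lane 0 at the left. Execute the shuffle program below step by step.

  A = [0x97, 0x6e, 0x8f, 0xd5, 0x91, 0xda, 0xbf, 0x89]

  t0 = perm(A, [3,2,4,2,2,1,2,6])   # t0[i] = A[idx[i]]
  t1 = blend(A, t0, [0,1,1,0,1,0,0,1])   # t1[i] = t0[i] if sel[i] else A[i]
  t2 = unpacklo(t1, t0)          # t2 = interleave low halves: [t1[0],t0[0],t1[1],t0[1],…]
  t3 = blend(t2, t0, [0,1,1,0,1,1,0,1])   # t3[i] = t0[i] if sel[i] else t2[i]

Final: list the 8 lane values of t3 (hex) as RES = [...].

RES = [0x97, 0x8f, 0x91, 0x8f, 0x8f, 0x6e, 0xd5, 0xbf]

  t0: d5 8f 91 8f 8f 6e 8f bf
  t1: 97 8f 91 d5 8f da bf bf
  t2: 97 d5 8f 8f 91 91 d5 8f
  t3: 97 8f 91 8f 8f 6e d5 bf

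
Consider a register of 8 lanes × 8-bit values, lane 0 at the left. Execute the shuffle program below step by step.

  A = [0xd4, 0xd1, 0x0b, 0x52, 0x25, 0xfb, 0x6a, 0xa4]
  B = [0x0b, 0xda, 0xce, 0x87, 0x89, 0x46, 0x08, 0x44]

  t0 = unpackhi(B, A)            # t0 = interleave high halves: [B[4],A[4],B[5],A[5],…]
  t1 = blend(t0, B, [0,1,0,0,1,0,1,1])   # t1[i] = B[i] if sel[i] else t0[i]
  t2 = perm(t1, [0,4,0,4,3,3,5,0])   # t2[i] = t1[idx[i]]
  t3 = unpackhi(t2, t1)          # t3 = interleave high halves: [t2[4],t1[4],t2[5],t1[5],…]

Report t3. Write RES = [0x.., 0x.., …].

RES = [0xfb, 0x89, 0xfb, 0x6a, 0x6a, 0x08, 0x89, 0x44]

t0 = [0x89, 0x25, 0x46, 0xfb, 0x08, 0x6a, 0x44, 0xa4]
t1 = [0x89, 0xda, 0x46, 0xfb, 0x89, 0x6a, 0x08, 0x44]
t2 = [0x89, 0x89, 0x89, 0x89, 0xfb, 0xfb, 0x6a, 0x89]
t3 = [0xfb, 0x89, 0xfb, 0x6a, 0x6a, 0x08, 0x89, 0x44]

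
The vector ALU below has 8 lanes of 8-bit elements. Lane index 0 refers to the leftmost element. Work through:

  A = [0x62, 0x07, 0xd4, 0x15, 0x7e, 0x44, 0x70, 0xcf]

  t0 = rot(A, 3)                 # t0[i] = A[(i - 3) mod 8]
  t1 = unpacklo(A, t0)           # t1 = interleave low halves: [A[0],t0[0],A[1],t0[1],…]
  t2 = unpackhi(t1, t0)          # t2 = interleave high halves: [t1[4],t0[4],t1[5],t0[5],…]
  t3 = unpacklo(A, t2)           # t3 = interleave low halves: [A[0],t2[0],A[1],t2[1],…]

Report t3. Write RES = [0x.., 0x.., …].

RES = [0x62, 0xd4, 0x07, 0x07, 0xd4, 0xcf, 0x15, 0xd4]

→ t0 |44|70|cf|62|07|d4|15|7e|
→ t1 |62|44|07|70|d4|cf|15|62|
→ t2 |d4|07|cf|d4|15|15|62|7e|
→ t3 |62|d4|07|07|d4|cf|15|d4|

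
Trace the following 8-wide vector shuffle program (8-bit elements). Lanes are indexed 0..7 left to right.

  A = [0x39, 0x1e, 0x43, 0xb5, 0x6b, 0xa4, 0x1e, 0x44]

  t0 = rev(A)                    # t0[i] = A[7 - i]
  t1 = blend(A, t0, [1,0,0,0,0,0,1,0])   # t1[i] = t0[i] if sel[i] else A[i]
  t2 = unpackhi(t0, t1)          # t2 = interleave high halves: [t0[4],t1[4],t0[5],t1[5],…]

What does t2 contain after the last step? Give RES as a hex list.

RES = [0xb5, 0x6b, 0x43, 0xa4, 0x1e, 0x1e, 0x39, 0x44]

→ t0 |44|1e|a4|6b|b5|43|1e|39|
→ t1 |44|1e|43|b5|6b|a4|1e|44|
→ t2 |b5|6b|43|a4|1e|1e|39|44|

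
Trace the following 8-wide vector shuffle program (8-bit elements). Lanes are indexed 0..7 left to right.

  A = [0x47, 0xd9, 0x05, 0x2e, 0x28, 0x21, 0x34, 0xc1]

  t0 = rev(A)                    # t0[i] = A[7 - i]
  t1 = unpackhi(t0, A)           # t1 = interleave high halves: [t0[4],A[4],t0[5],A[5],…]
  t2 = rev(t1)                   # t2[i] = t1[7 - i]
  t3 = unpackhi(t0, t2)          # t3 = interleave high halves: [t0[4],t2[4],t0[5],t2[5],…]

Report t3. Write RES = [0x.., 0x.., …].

RES = [ 0x2e  0x21  0x05  0x05  0xd9  0x28  0x47  0x2e ]

→ t0 |c1|34|21|28|2e|05|d9|47|
→ t1 |2e|28|05|21|d9|34|47|c1|
→ t2 |c1|47|34|d9|21|05|28|2e|
→ t3 |2e|21|05|05|d9|28|47|2e|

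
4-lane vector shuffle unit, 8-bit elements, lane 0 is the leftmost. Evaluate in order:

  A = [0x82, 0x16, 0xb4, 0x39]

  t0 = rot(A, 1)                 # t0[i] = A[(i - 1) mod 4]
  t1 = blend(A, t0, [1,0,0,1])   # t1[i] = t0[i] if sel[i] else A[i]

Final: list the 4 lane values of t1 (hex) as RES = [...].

RES = [ 0x39  0x16  0xb4  0xb4 ]

→ t0 |39|82|16|b4|
→ t1 |39|16|b4|b4|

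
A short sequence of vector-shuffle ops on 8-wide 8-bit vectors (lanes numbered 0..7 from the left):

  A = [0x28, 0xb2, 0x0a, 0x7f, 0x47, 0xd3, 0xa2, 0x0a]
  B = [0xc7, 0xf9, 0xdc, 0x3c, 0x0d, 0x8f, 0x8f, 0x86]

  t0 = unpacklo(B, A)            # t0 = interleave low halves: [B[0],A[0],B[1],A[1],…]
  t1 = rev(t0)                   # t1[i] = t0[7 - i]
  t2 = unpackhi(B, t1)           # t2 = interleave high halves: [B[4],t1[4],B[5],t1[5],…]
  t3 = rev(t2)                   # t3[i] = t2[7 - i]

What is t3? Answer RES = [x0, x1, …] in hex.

  t0: c7 28 f9 b2 dc 0a 3c 7f
  t1: 7f 3c 0a dc b2 f9 28 c7
  t2: 0d b2 8f f9 8f 28 86 c7
  t3: c7 86 28 8f f9 8f b2 0d

RES = [0xc7, 0x86, 0x28, 0x8f, 0xf9, 0x8f, 0xb2, 0x0d]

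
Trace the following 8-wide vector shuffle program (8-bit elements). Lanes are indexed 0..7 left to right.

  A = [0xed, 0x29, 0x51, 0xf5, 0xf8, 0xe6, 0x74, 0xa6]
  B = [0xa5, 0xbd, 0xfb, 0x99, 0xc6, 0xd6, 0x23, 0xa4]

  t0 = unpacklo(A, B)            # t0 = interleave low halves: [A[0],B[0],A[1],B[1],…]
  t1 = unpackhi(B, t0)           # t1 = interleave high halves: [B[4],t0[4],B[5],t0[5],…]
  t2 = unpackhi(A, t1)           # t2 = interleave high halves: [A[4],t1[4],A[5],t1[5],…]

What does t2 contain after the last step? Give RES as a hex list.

t0 = [0xed, 0xa5, 0x29, 0xbd, 0x51, 0xfb, 0xf5, 0x99]
t1 = [0xc6, 0x51, 0xd6, 0xfb, 0x23, 0xf5, 0xa4, 0x99]
t2 = [0xf8, 0x23, 0xe6, 0xf5, 0x74, 0xa4, 0xa6, 0x99]

RES = [0xf8, 0x23, 0xe6, 0xf5, 0x74, 0xa4, 0xa6, 0x99]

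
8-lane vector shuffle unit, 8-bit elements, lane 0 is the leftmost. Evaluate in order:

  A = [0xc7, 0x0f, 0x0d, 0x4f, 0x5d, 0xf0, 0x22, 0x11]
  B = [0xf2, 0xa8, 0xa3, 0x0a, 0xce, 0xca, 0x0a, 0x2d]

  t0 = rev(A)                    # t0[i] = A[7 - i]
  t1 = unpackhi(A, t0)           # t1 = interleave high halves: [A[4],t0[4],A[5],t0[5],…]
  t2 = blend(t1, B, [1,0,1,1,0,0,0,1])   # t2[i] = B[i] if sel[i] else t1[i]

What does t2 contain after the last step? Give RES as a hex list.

  t0: 11 22 f0 5d 4f 0d 0f c7
  t1: 5d 4f f0 0d 22 0f 11 c7
  t2: f2 4f a3 0a 22 0f 11 2d

RES = [0xf2, 0x4f, 0xa3, 0x0a, 0x22, 0x0f, 0x11, 0x2d]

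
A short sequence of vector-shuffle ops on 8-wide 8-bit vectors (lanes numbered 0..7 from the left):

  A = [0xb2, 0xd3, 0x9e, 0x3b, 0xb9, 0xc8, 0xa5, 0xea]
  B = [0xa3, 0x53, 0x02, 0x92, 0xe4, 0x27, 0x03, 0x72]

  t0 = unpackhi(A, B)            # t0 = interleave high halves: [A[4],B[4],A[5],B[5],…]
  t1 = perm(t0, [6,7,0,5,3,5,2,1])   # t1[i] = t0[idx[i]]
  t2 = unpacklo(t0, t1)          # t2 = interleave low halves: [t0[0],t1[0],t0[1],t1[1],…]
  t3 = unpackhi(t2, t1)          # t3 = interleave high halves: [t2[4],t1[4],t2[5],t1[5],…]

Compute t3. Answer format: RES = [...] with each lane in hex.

  t0: b9 e4 c8 27 a5 03 ea 72
  t1: ea 72 b9 03 27 03 c8 e4
  t2: b9 ea e4 72 c8 b9 27 03
  t3: c8 27 b9 03 27 c8 03 e4

RES = [ 0xc8  0x27  0xb9  0x03  0x27  0xc8  0x03  0xe4 ]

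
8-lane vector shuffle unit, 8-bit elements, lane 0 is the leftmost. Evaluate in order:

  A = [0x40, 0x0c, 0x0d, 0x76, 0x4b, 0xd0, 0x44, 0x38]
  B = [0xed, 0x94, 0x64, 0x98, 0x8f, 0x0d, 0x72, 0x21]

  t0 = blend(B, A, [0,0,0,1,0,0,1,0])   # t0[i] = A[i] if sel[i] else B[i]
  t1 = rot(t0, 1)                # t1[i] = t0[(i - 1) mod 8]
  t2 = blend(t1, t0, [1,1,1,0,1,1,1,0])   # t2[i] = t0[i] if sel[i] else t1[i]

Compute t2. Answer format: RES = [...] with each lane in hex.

RES = [ 0xed  0x94  0x64  0x64  0x8f  0x0d  0x44  0x44 ]

  t0: ed 94 64 76 8f 0d 44 21
  t1: 21 ed 94 64 76 8f 0d 44
  t2: ed 94 64 64 8f 0d 44 44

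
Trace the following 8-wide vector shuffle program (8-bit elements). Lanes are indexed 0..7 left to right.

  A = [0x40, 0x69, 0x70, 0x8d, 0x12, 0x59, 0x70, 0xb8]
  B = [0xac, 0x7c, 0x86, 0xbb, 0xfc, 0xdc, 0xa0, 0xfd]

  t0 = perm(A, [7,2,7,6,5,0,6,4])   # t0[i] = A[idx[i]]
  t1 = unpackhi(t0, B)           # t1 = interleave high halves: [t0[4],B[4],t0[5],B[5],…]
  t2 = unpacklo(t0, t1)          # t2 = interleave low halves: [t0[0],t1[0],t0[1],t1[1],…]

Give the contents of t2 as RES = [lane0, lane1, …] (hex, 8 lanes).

RES = [ 0xb8  0x59  0x70  0xfc  0xb8  0x40  0x70  0xdc ]

t0 = [0xb8, 0x70, 0xb8, 0x70, 0x59, 0x40, 0x70, 0x12]
t1 = [0x59, 0xfc, 0x40, 0xdc, 0x70, 0xa0, 0x12, 0xfd]
t2 = [0xb8, 0x59, 0x70, 0xfc, 0xb8, 0x40, 0x70, 0xdc]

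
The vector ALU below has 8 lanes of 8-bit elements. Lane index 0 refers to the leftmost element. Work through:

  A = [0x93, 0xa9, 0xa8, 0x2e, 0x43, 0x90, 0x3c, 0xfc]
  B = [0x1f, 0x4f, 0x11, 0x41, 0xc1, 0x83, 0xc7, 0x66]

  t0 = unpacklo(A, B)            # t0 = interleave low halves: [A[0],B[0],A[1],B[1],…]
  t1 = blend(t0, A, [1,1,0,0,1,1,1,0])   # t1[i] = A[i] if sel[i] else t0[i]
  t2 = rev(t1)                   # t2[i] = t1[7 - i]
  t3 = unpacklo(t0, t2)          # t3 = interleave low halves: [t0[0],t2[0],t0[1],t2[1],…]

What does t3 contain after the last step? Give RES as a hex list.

RES = [0x93, 0x41, 0x1f, 0x3c, 0xa9, 0x90, 0x4f, 0x43]

  t0: 93 1f a9 4f a8 11 2e 41
  t1: 93 a9 a9 4f 43 90 3c 41
  t2: 41 3c 90 43 4f a9 a9 93
  t3: 93 41 1f 3c a9 90 4f 43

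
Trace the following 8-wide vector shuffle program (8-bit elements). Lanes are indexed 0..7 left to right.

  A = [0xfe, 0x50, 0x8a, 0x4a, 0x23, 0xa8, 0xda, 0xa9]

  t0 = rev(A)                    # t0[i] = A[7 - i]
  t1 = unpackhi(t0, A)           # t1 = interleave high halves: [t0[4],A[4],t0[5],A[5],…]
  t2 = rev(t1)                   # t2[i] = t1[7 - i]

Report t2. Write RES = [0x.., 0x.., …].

RES = [ 0xa9  0xfe  0xda  0x50  0xa8  0x8a  0x23  0x4a ]

t0 = [0xa9, 0xda, 0xa8, 0x23, 0x4a, 0x8a, 0x50, 0xfe]
t1 = [0x4a, 0x23, 0x8a, 0xa8, 0x50, 0xda, 0xfe, 0xa9]
t2 = [0xa9, 0xfe, 0xda, 0x50, 0xa8, 0x8a, 0x23, 0x4a]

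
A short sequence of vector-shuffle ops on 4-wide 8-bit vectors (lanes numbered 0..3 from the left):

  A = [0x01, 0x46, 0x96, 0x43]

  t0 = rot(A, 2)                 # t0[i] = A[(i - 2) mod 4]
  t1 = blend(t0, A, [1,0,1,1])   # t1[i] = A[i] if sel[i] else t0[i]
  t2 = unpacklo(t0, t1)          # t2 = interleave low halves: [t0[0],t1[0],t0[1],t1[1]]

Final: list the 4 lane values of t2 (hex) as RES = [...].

t0 = [0x96, 0x43, 0x01, 0x46]
t1 = [0x01, 0x43, 0x96, 0x43]
t2 = [0x96, 0x01, 0x43, 0x43]

RES = [0x96, 0x01, 0x43, 0x43]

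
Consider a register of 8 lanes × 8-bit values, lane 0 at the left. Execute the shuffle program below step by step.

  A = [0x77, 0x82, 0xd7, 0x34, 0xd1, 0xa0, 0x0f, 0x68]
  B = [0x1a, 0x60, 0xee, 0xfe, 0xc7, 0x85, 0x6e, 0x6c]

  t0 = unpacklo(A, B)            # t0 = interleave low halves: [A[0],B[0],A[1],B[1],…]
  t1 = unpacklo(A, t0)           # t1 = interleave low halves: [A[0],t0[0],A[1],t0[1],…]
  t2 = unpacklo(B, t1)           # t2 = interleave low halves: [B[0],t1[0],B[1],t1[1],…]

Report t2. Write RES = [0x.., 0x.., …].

  t0: 77 1a 82 60 d7 ee 34 fe
  t1: 77 77 82 1a d7 82 34 60
  t2: 1a 77 60 77 ee 82 fe 1a

RES = [ 0x1a  0x77  0x60  0x77  0xee  0x82  0xfe  0x1a ]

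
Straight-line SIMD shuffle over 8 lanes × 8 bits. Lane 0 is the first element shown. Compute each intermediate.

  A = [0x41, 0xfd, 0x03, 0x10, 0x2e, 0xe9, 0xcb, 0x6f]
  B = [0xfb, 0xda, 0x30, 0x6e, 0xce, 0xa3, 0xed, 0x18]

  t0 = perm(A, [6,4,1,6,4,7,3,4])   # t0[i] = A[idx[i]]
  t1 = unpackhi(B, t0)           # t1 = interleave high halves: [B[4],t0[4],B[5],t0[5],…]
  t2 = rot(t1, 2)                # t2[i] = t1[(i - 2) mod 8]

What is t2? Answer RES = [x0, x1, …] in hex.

→ t0 |cb|2e|fd|cb|2e|6f|10|2e|
→ t1 |ce|2e|a3|6f|ed|10|18|2e|
→ t2 |18|2e|ce|2e|a3|6f|ed|10|

RES = [0x18, 0x2e, 0xce, 0x2e, 0xa3, 0x6f, 0xed, 0x10]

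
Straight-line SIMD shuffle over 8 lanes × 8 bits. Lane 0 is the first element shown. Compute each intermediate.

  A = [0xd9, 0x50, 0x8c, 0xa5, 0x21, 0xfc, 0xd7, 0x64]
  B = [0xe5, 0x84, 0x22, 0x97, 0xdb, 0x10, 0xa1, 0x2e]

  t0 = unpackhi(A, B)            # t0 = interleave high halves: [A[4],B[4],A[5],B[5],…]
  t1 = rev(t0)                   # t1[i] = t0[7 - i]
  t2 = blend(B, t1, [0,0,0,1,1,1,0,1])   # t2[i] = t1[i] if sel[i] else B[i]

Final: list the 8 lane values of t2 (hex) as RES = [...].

RES = [0xe5, 0x84, 0x22, 0xd7, 0x10, 0xfc, 0xa1, 0x21]

→ t0 |21|db|fc|10|d7|a1|64|2e|
→ t1 |2e|64|a1|d7|10|fc|db|21|
→ t2 |e5|84|22|d7|10|fc|a1|21|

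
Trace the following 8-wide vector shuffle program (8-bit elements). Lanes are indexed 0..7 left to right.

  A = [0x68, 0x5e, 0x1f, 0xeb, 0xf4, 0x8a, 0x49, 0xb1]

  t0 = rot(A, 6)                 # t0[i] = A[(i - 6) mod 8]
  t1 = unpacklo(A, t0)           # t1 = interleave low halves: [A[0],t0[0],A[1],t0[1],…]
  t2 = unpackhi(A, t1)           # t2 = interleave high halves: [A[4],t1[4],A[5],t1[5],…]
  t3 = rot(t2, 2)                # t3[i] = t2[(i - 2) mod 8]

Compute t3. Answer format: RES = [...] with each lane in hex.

  t0: 1f eb f4 8a 49 b1 68 5e
  t1: 68 1f 5e eb 1f f4 eb 8a
  t2: f4 1f 8a f4 49 eb b1 8a
  t3: b1 8a f4 1f 8a f4 49 eb

RES = [ 0xb1  0x8a  0xf4  0x1f  0x8a  0xf4  0x49  0xeb ]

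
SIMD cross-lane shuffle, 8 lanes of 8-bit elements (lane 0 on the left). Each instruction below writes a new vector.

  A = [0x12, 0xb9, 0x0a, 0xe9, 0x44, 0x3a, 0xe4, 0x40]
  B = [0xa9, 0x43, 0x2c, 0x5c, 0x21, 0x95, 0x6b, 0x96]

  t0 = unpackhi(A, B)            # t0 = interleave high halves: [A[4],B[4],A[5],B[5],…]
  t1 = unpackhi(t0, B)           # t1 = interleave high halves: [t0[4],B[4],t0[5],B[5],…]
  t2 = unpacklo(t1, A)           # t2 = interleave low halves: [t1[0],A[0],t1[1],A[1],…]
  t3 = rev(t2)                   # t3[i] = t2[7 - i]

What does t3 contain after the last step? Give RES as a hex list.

t0 = [0x44, 0x21, 0x3a, 0x95, 0xe4, 0x6b, 0x40, 0x96]
t1 = [0xe4, 0x21, 0x6b, 0x95, 0x40, 0x6b, 0x96, 0x96]
t2 = [0xe4, 0x12, 0x21, 0xb9, 0x6b, 0x0a, 0x95, 0xe9]
t3 = [0xe9, 0x95, 0x0a, 0x6b, 0xb9, 0x21, 0x12, 0xe4]

RES = [0xe9, 0x95, 0x0a, 0x6b, 0xb9, 0x21, 0x12, 0xe4]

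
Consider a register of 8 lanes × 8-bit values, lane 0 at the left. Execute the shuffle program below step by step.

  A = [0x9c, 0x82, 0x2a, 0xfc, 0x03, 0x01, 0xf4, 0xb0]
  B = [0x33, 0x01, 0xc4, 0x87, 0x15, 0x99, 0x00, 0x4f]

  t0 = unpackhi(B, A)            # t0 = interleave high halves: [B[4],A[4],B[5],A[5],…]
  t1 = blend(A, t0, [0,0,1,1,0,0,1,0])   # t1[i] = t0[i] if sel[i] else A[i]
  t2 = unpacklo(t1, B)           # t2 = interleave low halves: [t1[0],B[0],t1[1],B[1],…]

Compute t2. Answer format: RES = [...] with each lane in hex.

→ t0 |15|03|99|01|00|f4|4f|b0|
→ t1 |9c|82|99|01|03|01|4f|b0|
→ t2 |9c|33|82|01|99|c4|01|87|

RES = [0x9c, 0x33, 0x82, 0x01, 0x99, 0xc4, 0x01, 0x87]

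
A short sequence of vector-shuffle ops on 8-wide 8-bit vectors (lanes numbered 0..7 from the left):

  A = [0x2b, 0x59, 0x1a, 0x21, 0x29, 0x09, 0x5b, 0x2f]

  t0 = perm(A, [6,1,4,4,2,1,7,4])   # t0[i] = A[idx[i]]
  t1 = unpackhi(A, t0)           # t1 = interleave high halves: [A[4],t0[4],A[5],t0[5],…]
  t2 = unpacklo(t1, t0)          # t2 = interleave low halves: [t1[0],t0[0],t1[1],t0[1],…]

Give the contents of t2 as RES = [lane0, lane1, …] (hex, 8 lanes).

→ t0 |5b|59|29|29|1a|59|2f|29|
→ t1 |29|1a|09|59|5b|2f|2f|29|
→ t2 |29|5b|1a|59|09|29|59|29|

RES = [0x29, 0x5b, 0x1a, 0x59, 0x09, 0x29, 0x59, 0x29]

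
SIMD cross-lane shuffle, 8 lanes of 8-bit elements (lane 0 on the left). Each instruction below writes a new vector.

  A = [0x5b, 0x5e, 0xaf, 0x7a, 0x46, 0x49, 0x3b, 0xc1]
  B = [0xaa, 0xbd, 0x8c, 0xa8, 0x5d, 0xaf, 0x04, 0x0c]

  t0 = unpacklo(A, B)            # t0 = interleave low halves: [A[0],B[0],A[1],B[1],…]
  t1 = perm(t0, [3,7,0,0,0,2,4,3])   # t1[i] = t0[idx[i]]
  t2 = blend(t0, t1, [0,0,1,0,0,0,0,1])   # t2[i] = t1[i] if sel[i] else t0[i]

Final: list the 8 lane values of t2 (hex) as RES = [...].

t0 = [0x5b, 0xaa, 0x5e, 0xbd, 0xaf, 0x8c, 0x7a, 0xa8]
t1 = [0xbd, 0xa8, 0x5b, 0x5b, 0x5b, 0x5e, 0xaf, 0xbd]
t2 = [0x5b, 0xaa, 0x5b, 0xbd, 0xaf, 0x8c, 0x7a, 0xbd]

RES = [ 0x5b  0xaa  0x5b  0xbd  0xaf  0x8c  0x7a  0xbd ]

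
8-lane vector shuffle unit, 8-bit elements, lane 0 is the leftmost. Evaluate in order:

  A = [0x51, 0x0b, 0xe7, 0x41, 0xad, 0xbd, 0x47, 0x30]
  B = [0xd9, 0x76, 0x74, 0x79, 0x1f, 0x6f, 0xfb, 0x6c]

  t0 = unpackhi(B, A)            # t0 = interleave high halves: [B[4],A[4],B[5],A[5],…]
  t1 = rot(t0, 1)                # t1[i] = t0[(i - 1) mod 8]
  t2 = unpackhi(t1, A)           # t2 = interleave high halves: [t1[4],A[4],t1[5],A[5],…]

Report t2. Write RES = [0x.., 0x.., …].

t0 = [0x1f, 0xad, 0x6f, 0xbd, 0xfb, 0x47, 0x6c, 0x30]
t1 = [0x30, 0x1f, 0xad, 0x6f, 0xbd, 0xfb, 0x47, 0x6c]
t2 = [0xbd, 0xad, 0xfb, 0xbd, 0x47, 0x47, 0x6c, 0x30]

RES = [ 0xbd  0xad  0xfb  0xbd  0x47  0x47  0x6c  0x30 ]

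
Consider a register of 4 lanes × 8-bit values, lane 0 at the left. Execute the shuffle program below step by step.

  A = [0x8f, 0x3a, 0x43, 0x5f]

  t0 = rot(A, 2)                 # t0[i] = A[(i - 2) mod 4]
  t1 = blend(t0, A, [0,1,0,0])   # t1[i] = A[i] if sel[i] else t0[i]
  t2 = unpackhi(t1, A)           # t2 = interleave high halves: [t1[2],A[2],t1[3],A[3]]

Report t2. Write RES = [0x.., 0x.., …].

RES = [ 0x8f  0x43  0x3a  0x5f ]

→ t0 |43|5f|8f|3a|
→ t1 |43|3a|8f|3a|
→ t2 |8f|43|3a|5f|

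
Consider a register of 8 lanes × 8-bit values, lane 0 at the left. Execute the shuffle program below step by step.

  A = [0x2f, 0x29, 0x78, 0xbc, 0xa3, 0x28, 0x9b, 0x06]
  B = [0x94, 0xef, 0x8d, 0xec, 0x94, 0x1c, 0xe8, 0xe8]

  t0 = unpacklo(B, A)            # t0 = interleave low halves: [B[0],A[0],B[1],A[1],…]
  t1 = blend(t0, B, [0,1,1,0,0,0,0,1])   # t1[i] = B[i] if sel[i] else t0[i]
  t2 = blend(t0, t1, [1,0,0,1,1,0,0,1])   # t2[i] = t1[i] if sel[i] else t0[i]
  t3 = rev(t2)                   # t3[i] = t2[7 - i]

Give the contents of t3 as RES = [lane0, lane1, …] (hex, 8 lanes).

RES = [0xe8, 0xec, 0x78, 0x8d, 0x29, 0xef, 0x2f, 0x94]

→ t0 |94|2f|ef|29|8d|78|ec|bc|
→ t1 |94|ef|8d|29|8d|78|ec|e8|
→ t2 |94|2f|ef|29|8d|78|ec|e8|
→ t3 |e8|ec|78|8d|29|ef|2f|94|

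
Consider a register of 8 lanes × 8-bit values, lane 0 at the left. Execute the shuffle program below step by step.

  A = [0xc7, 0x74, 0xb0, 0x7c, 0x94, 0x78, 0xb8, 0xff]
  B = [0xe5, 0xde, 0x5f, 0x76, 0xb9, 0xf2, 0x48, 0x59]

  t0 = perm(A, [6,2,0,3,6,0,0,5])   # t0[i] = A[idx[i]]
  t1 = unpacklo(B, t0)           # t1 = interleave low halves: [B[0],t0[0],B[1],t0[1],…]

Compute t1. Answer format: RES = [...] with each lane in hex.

RES = [0xe5, 0xb8, 0xde, 0xb0, 0x5f, 0xc7, 0x76, 0x7c]

t0 = [0xb8, 0xb0, 0xc7, 0x7c, 0xb8, 0xc7, 0xc7, 0x78]
t1 = [0xe5, 0xb8, 0xde, 0xb0, 0x5f, 0xc7, 0x76, 0x7c]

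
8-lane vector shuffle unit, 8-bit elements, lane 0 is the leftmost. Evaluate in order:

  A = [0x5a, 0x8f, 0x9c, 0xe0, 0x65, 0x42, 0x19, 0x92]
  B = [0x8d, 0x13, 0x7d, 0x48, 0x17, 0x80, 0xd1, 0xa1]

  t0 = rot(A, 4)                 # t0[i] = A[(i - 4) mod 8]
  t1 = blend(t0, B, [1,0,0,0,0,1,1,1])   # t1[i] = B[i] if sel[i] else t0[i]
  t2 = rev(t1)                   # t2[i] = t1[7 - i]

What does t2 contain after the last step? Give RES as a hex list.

RES = [0xa1, 0xd1, 0x80, 0x5a, 0x92, 0x19, 0x42, 0x8d]

→ t0 |65|42|19|92|5a|8f|9c|e0|
→ t1 |8d|42|19|92|5a|80|d1|a1|
→ t2 |a1|d1|80|5a|92|19|42|8d|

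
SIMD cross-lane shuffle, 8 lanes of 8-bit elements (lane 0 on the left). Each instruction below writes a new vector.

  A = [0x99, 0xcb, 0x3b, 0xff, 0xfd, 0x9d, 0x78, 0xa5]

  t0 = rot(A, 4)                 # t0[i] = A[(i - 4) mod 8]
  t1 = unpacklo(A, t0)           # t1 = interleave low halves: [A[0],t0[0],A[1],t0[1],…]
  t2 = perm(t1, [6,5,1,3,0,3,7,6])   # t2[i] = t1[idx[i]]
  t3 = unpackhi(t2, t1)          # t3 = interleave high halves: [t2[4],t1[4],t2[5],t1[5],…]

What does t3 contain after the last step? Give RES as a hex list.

t0 = [0xfd, 0x9d, 0x78, 0xa5, 0x99, 0xcb, 0x3b, 0xff]
t1 = [0x99, 0xfd, 0xcb, 0x9d, 0x3b, 0x78, 0xff, 0xa5]
t2 = [0xff, 0x78, 0xfd, 0x9d, 0x99, 0x9d, 0xa5, 0xff]
t3 = [0x99, 0x3b, 0x9d, 0x78, 0xa5, 0xff, 0xff, 0xa5]

RES = [ 0x99  0x3b  0x9d  0x78  0xa5  0xff  0xff  0xa5 ]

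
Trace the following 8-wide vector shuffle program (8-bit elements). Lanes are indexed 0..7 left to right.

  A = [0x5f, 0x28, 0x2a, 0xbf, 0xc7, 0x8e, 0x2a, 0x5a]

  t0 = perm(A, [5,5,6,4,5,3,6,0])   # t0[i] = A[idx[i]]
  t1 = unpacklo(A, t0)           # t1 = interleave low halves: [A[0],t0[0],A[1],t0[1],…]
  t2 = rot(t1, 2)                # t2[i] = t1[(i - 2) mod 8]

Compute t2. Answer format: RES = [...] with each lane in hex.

→ t0 |8e|8e|2a|c7|8e|bf|2a|5f|
→ t1 |5f|8e|28|8e|2a|2a|bf|c7|
→ t2 |bf|c7|5f|8e|28|8e|2a|2a|

RES = [ 0xbf  0xc7  0x5f  0x8e  0x28  0x8e  0x2a  0x2a ]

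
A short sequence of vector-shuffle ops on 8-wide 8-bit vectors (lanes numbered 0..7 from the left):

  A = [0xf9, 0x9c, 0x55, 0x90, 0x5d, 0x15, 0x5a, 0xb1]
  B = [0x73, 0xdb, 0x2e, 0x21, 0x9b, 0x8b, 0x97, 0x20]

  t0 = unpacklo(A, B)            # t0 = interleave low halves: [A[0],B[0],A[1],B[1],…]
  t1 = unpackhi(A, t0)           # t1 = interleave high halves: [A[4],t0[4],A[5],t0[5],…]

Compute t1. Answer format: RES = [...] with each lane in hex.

RES = [0x5d, 0x55, 0x15, 0x2e, 0x5a, 0x90, 0xb1, 0x21]

→ t0 |f9|73|9c|db|55|2e|90|21|
→ t1 |5d|55|15|2e|5a|90|b1|21|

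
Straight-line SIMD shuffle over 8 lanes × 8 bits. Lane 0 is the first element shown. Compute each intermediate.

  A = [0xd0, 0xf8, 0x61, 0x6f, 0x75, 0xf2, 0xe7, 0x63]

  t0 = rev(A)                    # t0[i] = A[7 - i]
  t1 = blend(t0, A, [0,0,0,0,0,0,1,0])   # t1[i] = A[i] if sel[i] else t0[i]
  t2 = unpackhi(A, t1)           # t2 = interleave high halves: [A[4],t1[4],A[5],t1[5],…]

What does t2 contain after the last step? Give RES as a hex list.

→ t0 |63|e7|f2|75|6f|61|f8|d0|
→ t1 |63|e7|f2|75|6f|61|e7|d0|
→ t2 |75|6f|f2|61|e7|e7|63|d0|

RES = [0x75, 0x6f, 0xf2, 0x61, 0xe7, 0xe7, 0x63, 0xd0]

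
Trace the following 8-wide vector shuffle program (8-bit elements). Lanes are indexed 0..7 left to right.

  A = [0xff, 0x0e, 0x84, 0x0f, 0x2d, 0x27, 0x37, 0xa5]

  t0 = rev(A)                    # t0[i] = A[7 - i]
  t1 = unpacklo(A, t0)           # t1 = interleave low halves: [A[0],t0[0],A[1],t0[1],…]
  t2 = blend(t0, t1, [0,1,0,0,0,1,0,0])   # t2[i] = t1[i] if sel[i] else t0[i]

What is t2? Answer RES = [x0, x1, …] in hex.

RES = [0xa5, 0xa5, 0x27, 0x2d, 0x0f, 0x27, 0x0e, 0xff]

t0 = [0xa5, 0x37, 0x27, 0x2d, 0x0f, 0x84, 0x0e, 0xff]
t1 = [0xff, 0xa5, 0x0e, 0x37, 0x84, 0x27, 0x0f, 0x2d]
t2 = [0xa5, 0xa5, 0x27, 0x2d, 0x0f, 0x27, 0x0e, 0xff]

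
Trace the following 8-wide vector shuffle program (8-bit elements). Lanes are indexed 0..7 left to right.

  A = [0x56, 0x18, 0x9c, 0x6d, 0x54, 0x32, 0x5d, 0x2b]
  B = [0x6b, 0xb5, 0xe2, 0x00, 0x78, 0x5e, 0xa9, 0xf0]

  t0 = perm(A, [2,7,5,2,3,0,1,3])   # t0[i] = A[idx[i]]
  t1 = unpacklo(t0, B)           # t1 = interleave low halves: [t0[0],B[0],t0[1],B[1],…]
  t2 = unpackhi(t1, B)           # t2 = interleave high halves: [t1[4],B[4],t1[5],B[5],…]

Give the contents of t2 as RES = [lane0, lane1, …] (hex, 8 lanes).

t0 = [0x9c, 0x2b, 0x32, 0x9c, 0x6d, 0x56, 0x18, 0x6d]
t1 = [0x9c, 0x6b, 0x2b, 0xb5, 0x32, 0xe2, 0x9c, 0x00]
t2 = [0x32, 0x78, 0xe2, 0x5e, 0x9c, 0xa9, 0x00, 0xf0]

RES = [ 0x32  0x78  0xe2  0x5e  0x9c  0xa9  0x00  0xf0 ]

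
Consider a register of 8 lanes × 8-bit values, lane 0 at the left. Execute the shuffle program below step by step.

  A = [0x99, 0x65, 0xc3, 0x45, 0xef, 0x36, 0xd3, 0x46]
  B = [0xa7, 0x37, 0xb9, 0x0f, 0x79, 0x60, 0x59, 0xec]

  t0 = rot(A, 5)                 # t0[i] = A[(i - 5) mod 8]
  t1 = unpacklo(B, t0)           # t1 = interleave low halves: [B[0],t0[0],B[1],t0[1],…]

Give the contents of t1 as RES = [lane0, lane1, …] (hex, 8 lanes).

RES = [ 0xa7  0x45  0x37  0xef  0xb9  0x36  0x0f  0xd3 ]

  t0: 45 ef 36 d3 46 99 65 c3
  t1: a7 45 37 ef b9 36 0f d3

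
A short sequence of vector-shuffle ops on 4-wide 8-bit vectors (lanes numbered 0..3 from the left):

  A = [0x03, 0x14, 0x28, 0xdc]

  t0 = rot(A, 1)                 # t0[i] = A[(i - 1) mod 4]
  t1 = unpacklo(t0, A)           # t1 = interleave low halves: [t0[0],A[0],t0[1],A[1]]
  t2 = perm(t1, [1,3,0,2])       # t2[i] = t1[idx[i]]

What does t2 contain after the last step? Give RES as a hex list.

RES = [ 0x03  0x14  0xdc  0x03 ]

→ t0 |dc|03|14|28|
→ t1 |dc|03|03|14|
→ t2 |03|14|dc|03|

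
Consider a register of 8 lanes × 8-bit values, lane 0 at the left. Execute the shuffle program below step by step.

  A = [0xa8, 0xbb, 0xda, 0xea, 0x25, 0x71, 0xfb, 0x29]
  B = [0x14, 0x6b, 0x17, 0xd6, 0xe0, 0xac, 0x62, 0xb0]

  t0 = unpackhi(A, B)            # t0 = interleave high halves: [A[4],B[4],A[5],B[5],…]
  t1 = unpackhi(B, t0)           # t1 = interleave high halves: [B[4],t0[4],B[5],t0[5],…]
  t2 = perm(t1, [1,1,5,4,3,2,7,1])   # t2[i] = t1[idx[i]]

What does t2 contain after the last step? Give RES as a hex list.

  t0: 25 e0 71 ac fb 62 29 b0
  t1: e0 fb ac 62 62 29 b0 b0
  t2: fb fb 29 62 62 ac b0 fb

RES = [ 0xfb  0xfb  0x29  0x62  0x62  0xac  0xb0  0xfb ]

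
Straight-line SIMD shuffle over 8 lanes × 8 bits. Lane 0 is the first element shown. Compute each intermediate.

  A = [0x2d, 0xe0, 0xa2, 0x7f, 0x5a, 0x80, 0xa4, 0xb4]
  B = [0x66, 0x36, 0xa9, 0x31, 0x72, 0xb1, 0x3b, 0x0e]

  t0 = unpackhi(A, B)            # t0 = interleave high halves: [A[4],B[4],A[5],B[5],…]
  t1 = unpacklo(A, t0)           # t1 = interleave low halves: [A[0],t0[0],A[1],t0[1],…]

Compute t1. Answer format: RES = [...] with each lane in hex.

RES = [ 0x2d  0x5a  0xe0  0x72  0xa2  0x80  0x7f  0xb1 ]

→ t0 |5a|72|80|b1|a4|3b|b4|0e|
→ t1 |2d|5a|e0|72|a2|80|7f|b1|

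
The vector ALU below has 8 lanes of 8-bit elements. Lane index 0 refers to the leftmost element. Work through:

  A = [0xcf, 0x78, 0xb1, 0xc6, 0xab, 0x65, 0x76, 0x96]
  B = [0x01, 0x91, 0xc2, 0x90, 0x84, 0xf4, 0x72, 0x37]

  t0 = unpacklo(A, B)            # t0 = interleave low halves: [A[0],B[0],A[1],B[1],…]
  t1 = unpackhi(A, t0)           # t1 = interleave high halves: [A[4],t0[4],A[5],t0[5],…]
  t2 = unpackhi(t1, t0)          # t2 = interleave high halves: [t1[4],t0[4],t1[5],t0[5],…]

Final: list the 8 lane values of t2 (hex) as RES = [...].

RES = [ 0x76  0xb1  0xc6  0xc2  0x96  0xc6  0x90  0x90 ]

  t0: cf 01 78 91 b1 c2 c6 90
  t1: ab b1 65 c2 76 c6 96 90
  t2: 76 b1 c6 c2 96 c6 90 90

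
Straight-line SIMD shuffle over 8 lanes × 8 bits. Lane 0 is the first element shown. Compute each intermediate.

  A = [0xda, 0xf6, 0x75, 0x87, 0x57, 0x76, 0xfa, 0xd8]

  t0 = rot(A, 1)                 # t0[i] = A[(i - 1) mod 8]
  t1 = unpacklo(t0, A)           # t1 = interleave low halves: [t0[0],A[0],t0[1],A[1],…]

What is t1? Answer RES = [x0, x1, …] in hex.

  t0: d8 da f6 75 87 57 76 fa
  t1: d8 da da f6 f6 75 75 87

RES = [0xd8, 0xda, 0xda, 0xf6, 0xf6, 0x75, 0x75, 0x87]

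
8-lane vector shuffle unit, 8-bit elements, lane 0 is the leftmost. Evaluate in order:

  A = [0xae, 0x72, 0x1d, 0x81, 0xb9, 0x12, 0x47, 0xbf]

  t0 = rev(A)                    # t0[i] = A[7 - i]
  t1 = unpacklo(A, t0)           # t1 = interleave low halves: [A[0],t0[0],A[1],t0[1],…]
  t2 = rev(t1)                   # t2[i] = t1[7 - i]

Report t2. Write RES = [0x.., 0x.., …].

RES = [0xb9, 0x81, 0x12, 0x1d, 0x47, 0x72, 0xbf, 0xae]

t0 = [0xbf, 0x47, 0x12, 0xb9, 0x81, 0x1d, 0x72, 0xae]
t1 = [0xae, 0xbf, 0x72, 0x47, 0x1d, 0x12, 0x81, 0xb9]
t2 = [0xb9, 0x81, 0x12, 0x1d, 0x47, 0x72, 0xbf, 0xae]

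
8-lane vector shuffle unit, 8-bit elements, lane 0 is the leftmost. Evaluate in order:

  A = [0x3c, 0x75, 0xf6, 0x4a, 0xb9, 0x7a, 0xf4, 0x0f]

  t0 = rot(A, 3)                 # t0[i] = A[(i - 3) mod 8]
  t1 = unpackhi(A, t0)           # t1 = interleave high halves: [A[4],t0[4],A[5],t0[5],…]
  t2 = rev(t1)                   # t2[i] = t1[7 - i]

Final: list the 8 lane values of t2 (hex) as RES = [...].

RES = [ 0xb9  0x0f  0x4a  0xf4  0xf6  0x7a  0x75  0xb9 ]

→ t0 |7a|f4|0f|3c|75|f6|4a|b9|
→ t1 |b9|75|7a|f6|f4|4a|0f|b9|
→ t2 |b9|0f|4a|f4|f6|7a|75|b9|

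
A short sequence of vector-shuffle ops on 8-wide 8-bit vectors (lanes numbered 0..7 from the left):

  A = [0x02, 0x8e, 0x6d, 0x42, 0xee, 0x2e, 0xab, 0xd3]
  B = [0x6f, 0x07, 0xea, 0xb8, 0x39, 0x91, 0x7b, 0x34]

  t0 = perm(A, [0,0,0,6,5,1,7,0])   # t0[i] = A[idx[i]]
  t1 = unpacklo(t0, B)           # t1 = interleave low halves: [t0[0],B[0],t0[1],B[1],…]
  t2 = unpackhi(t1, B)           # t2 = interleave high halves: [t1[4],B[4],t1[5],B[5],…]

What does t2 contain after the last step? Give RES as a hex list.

→ t0 |02|02|02|ab|2e|8e|d3|02|
→ t1 |02|6f|02|07|02|ea|ab|b8|
→ t2 |02|39|ea|91|ab|7b|b8|34|

RES = [0x02, 0x39, 0xea, 0x91, 0xab, 0x7b, 0xb8, 0x34]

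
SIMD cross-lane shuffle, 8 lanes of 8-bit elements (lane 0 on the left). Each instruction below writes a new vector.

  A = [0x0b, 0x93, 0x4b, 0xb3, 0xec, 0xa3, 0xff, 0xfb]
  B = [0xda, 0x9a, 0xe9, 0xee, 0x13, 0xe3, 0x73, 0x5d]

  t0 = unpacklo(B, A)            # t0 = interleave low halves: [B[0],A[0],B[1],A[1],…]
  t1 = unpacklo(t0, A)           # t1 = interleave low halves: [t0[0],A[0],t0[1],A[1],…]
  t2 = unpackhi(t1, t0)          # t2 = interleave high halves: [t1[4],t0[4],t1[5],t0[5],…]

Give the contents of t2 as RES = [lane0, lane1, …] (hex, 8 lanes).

RES = [ 0x9a  0xe9  0x4b  0x4b  0x93  0xee  0xb3  0xb3 ]

  t0: da 0b 9a 93 e9 4b ee b3
  t1: da 0b 0b 93 9a 4b 93 b3
  t2: 9a e9 4b 4b 93 ee b3 b3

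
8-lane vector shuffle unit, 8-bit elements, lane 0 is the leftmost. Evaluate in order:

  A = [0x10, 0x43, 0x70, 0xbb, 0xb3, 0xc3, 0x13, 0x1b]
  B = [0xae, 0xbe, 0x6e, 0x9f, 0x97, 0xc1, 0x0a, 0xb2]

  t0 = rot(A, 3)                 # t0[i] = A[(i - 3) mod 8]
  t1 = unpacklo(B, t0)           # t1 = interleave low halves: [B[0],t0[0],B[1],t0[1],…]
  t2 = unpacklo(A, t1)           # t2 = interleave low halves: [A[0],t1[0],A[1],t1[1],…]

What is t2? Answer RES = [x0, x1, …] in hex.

t0 = [0xc3, 0x13, 0x1b, 0x10, 0x43, 0x70, 0xbb, 0xb3]
t1 = [0xae, 0xc3, 0xbe, 0x13, 0x6e, 0x1b, 0x9f, 0x10]
t2 = [0x10, 0xae, 0x43, 0xc3, 0x70, 0xbe, 0xbb, 0x13]

RES = [ 0x10  0xae  0x43  0xc3  0x70  0xbe  0xbb  0x13 ]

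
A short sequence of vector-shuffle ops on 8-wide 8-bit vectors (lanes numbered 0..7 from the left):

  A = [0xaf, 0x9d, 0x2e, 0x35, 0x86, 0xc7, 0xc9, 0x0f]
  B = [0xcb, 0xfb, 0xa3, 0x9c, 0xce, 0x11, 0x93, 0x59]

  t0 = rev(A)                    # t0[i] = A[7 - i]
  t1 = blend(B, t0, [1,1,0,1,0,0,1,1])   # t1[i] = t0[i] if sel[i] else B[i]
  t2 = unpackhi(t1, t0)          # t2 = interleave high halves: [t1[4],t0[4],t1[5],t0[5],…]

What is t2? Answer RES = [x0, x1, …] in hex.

RES = [ 0xce  0x35  0x11  0x2e  0x9d  0x9d  0xaf  0xaf ]

t0 = [0x0f, 0xc9, 0xc7, 0x86, 0x35, 0x2e, 0x9d, 0xaf]
t1 = [0x0f, 0xc9, 0xa3, 0x86, 0xce, 0x11, 0x9d, 0xaf]
t2 = [0xce, 0x35, 0x11, 0x2e, 0x9d, 0x9d, 0xaf, 0xaf]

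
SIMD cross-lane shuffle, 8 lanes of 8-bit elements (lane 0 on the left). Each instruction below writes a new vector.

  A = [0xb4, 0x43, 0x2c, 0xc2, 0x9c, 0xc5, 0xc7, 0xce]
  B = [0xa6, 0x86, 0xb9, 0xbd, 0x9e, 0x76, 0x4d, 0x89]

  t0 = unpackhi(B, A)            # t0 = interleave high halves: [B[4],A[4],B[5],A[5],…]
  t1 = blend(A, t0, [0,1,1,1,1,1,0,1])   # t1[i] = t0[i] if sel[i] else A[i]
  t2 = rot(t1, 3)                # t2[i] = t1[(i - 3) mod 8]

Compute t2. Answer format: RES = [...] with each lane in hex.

RES = [ 0xc7  0xc7  0xce  0xb4  0x9c  0x76  0xc5  0x4d ]

t0 = [0x9e, 0x9c, 0x76, 0xc5, 0x4d, 0xc7, 0x89, 0xce]
t1 = [0xb4, 0x9c, 0x76, 0xc5, 0x4d, 0xc7, 0xc7, 0xce]
t2 = [0xc7, 0xc7, 0xce, 0xb4, 0x9c, 0x76, 0xc5, 0x4d]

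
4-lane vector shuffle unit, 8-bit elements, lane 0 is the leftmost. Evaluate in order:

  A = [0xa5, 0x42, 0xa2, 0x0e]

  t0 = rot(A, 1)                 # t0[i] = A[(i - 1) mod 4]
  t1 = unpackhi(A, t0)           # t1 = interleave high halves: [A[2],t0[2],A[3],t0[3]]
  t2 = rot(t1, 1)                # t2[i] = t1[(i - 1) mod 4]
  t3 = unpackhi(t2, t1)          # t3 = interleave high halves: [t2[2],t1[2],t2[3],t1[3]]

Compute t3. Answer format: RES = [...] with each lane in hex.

RES = [0x42, 0x0e, 0x0e, 0xa2]

t0 = [0x0e, 0xa5, 0x42, 0xa2]
t1 = [0xa2, 0x42, 0x0e, 0xa2]
t2 = [0xa2, 0xa2, 0x42, 0x0e]
t3 = [0x42, 0x0e, 0x0e, 0xa2]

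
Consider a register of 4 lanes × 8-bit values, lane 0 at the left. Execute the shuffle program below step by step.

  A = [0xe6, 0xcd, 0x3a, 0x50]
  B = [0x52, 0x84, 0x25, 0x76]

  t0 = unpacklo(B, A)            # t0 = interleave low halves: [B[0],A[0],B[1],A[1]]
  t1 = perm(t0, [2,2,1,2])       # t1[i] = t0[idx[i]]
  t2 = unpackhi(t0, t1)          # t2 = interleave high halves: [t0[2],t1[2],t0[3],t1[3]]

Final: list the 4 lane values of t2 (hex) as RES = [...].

RES = [0x84, 0xe6, 0xcd, 0x84]

  t0: 52 e6 84 cd
  t1: 84 84 e6 84
  t2: 84 e6 cd 84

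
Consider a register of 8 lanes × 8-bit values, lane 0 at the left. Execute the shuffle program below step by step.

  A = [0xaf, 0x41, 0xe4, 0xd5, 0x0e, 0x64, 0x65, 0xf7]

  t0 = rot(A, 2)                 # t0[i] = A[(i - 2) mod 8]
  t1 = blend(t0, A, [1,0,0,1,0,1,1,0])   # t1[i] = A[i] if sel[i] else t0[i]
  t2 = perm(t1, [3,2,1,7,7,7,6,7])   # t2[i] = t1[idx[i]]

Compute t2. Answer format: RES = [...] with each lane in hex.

RES = [ 0xd5  0xaf  0xf7  0x64  0x64  0x64  0x65  0x64 ]

→ t0 |65|f7|af|41|e4|d5|0e|64|
→ t1 |af|f7|af|d5|e4|64|65|64|
→ t2 |d5|af|f7|64|64|64|65|64|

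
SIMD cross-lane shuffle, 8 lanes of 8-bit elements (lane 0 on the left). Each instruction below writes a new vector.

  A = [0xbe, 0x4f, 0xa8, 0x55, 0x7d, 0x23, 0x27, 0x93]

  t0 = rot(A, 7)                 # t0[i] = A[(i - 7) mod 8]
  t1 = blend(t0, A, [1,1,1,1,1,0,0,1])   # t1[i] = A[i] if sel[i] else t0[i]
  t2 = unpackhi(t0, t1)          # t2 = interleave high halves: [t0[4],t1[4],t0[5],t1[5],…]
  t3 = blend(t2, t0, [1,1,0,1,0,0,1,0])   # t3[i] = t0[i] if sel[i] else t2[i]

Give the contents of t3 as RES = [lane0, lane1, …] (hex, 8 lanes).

  t0: 4f a8 55 7d 23 27 93 be
  t1: be 4f a8 55 7d 27 93 93
  t2: 23 7d 27 27 93 93 be 93
  t3: 4f a8 27 7d 93 93 93 93

RES = [ 0x4f  0xa8  0x27  0x7d  0x93  0x93  0x93  0x93 ]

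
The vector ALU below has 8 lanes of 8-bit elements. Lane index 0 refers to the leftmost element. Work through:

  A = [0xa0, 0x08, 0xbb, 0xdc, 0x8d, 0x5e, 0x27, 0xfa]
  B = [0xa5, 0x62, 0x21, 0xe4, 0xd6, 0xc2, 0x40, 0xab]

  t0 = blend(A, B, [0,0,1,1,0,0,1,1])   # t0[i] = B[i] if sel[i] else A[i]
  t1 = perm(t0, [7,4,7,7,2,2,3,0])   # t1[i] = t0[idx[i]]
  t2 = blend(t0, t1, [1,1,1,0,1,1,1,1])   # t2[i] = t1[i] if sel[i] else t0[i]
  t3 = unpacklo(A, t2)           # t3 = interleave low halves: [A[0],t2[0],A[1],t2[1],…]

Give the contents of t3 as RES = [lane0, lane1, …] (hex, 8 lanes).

RES = [0xa0, 0xab, 0x08, 0x8d, 0xbb, 0xab, 0xdc, 0xe4]

→ t0 |a0|08|21|e4|8d|5e|40|ab|
→ t1 |ab|8d|ab|ab|21|21|e4|a0|
→ t2 |ab|8d|ab|e4|21|21|e4|a0|
→ t3 |a0|ab|08|8d|bb|ab|dc|e4|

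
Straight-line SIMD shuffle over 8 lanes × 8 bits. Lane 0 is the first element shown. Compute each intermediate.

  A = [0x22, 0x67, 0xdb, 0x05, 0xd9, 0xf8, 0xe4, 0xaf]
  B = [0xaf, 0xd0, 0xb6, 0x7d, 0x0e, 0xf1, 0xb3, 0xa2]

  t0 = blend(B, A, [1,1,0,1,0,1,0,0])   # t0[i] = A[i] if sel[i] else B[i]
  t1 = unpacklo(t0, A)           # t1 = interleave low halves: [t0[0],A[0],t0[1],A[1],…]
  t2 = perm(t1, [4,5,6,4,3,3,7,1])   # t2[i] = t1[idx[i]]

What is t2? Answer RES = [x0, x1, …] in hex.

RES = [0xb6, 0xdb, 0x05, 0xb6, 0x67, 0x67, 0x05, 0x22]

→ t0 |22|67|b6|05|0e|f8|b3|a2|
→ t1 |22|22|67|67|b6|db|05|05|
→ t2 |b6|db|05|b6|67|67|05|22|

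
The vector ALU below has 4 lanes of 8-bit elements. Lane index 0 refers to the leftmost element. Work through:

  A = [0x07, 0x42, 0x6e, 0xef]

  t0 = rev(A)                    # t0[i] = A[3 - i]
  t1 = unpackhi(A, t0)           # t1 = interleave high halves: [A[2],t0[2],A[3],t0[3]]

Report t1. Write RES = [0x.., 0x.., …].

→ t0 |ef|6e|42|07|
→ t1 |6e|42|ef|07|

RES = [ 0x6e  0x42  0xef  0x07 ]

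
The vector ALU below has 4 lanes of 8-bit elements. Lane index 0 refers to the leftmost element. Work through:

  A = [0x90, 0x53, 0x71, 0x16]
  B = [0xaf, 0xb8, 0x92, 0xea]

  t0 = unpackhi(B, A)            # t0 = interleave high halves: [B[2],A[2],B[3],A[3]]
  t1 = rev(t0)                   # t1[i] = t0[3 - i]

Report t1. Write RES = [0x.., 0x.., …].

RES = [ 0x16  0xea  0x71  0x92 ]

  t0: 92 71 ea 16
  t1: 16 ea 71 92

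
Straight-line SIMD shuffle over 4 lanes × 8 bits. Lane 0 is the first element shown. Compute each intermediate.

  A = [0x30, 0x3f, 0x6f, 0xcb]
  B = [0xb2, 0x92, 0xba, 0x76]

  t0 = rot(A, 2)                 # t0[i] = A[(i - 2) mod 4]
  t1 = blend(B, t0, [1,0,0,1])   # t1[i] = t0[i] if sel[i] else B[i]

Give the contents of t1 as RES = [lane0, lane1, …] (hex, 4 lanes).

t0 = [0x6f, 0xcb, 0x30, 0x3f]
t1 = [0x6f, 0x92, 0xba, 0x3f]

RES = [0x6f, 0x92, 0xba, 0x3f]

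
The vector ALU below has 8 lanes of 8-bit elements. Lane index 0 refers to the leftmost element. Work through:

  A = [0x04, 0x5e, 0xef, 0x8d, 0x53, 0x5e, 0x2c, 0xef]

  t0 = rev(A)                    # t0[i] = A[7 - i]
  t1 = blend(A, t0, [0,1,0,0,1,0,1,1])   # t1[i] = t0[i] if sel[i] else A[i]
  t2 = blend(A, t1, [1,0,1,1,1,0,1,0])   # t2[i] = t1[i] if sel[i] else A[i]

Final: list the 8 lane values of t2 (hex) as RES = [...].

→ t0 |ef|2c|5e|53|8d|ef|5e|04|
→ t1 |04|2c|ef|8d|8d|5e|5e|04|
→ t2 |04|5e|ef|8d|8d|5e|5e|ef|

RES = [0x04, 0x5e, 0xef, 0x8d, 0x8d, 0x5e, 0x5e, 0xef]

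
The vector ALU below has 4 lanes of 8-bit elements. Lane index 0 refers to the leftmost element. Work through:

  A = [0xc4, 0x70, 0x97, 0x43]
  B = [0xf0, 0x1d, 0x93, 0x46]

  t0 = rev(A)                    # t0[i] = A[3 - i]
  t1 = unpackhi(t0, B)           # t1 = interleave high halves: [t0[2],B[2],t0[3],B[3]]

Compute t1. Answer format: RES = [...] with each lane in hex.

→ t0 |43|97|70|c4|
→ t1 |70|93|c4|46|

RES = [0x70, 0x93, 0xc4, 0x46]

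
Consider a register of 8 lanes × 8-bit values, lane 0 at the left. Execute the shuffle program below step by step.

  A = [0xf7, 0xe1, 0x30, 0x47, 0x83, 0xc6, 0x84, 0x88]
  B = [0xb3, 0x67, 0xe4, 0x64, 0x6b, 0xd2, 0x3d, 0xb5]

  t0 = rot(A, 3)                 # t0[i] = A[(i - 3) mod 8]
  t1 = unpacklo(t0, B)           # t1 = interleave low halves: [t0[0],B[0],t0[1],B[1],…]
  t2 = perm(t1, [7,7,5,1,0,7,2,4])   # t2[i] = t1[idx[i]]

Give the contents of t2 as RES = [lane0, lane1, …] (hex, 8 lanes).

t0 = [0xc6, 0x84, 0x88, 0xf7, 0xe1, 0x30, 0x47, 0x83]
t1 = [0xc6, 0xb3, 0x84, 0x67, 0x88, 0xe4, 0xf7, 0x64]
t2 = [0x64, 0x64, 0xe4, 0xb3, 0xc6, 0x64, 0x84, 0x88]

RES = [ 0x64  0x64  0xe4  0xb3  0xc6  0x64  0x84  0x88 ]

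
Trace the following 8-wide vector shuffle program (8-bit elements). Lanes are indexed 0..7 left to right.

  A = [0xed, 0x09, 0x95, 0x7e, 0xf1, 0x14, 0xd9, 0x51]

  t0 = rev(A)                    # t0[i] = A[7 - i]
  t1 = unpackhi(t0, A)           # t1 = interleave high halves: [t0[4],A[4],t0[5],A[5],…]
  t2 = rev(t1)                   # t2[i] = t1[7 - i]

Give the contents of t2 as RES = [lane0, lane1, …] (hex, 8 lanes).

RES = [0x51, 0xed, 0xd9, 0x09, 0x14, 0x95, 0xf1, 0x7e]

t0 = [0x51, 0xd9, 0x14, 0xf1, 0x7e, 0x95, 0x09, 0xed]
t1 = [0x7e, 0xf1, 0x95, 0x14, 0x09, 0xd9, 0xed, 0x51]
t2 = [0x51, 0xed, 0xd9, 0x09, 0x14, 0x95, 0xf1, 0x7e]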